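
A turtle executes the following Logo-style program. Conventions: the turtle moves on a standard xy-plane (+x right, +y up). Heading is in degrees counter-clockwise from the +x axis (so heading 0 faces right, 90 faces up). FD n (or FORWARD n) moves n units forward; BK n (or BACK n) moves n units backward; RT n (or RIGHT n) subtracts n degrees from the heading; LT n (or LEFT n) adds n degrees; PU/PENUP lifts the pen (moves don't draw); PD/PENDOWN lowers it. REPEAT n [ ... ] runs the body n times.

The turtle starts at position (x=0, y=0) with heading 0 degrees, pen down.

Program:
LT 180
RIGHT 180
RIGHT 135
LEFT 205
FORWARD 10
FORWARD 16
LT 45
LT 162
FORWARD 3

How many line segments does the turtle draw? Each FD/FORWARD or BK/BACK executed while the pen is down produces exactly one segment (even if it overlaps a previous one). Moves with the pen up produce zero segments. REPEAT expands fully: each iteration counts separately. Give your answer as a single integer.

Executing turtle program step by step:
Start: pos=(0,0), heading=0, pen down
LT 180: heading 0 -> 180
RT 180: heading 180 -> 0
RT 135: heading 0 -> 225
LT 205: heading 225 -> 70
FD 10: (0,0) -> (3.42,9.397) [heading=70, draw]
FD 16: (3.42,9.397) -> (8.893,24.432) [heading=70, draw]
LT 45: heading 70 -> 115
LT 162: heading 115 -> 277
FD 3: (8.893,24.432) -> (9.258,21.454) [heading=277, draw]
Final: pos=(9.258,21.454), heading=277, 3 segment(s) drawn
Segments drawn: 3

Answer: 3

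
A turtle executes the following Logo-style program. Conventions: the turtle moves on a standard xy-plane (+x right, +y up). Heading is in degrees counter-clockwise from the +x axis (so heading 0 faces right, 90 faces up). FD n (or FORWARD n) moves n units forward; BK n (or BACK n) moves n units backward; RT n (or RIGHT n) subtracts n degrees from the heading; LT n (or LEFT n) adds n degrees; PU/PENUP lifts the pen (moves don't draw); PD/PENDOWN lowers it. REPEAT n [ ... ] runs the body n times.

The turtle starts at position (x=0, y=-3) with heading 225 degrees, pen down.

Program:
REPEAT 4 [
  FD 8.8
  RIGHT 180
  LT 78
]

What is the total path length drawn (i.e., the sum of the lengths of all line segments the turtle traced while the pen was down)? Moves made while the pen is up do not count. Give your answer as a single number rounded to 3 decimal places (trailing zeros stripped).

Executing turtle program step by step:
Start: pos=(0,-3), heading=225, pen down
REPEAT 4 [
  -- iteration 1/4 --
  FD 8.8: (0,-3) -> (-6.223,-9.223) [heading=225, draw]
  RT 180: heading 225 -> 45
  LT 78: heading 45 -> 123
  -- iteration 2/4 --
  FD 8.8: (-6.223,-9.223) -> (-11.015,-1.842) [heading=123, draw]
  RT 180: heading 123 -> 303
  LT 78: heading 303 -> 21
  -- iteration 3/4 --
  FD 8.8: (-11.015,-1.842) -> (-2.8,1.311) [heading=21, draw]
  RT 180: heading 21 -> 201
  LT 78: heading 201 -> 279
  -- iteration 4/4 --
  FD 8.8: (-2.8,1.311) -> (-1.423,-7.38) [heading=279, draw]
  RT 180: heading 279 -> 99
  LT 78: heading 99 -> 177
]
Final: pos=(-1.423,-7.38), heading=177, 4 segment(s) drawn

Segment lengths:
  seg 1: (0,-3) -> (-6.223,-9.223), length = 8.8
  seg 2: (-6.223,-9.223) -> (-11.015,-1.842), length = 8.8
  seg 3: (-11.015,-1.842) -> (-2.8,1.311), length = 8.8
  seg 4: (-2.8,1.311) -> (-1.423,-7.38), length = 8.8
Total = 35.2

Answer: 35.2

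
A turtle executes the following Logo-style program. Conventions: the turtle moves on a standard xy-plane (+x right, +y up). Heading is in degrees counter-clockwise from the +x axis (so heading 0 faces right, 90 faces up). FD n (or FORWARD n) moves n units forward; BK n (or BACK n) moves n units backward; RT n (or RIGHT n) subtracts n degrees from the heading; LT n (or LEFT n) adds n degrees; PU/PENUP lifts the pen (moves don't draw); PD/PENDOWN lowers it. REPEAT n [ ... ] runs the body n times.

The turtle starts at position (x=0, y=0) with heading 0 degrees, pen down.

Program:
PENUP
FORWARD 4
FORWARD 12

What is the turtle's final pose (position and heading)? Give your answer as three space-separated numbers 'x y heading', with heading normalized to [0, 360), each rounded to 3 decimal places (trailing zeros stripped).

Executing turtle program step by step:
Start: pos=(0,0), heading=0, pen down
PU: pen up
FD 4: (0,0) -> (4,0) [heading=0, move]
FD 12: (4,0) -> (16,0) [heading=0, move]
Final: pos=(16,0), heading=0, 0 segment(s) drawn

Answer: 16 0 0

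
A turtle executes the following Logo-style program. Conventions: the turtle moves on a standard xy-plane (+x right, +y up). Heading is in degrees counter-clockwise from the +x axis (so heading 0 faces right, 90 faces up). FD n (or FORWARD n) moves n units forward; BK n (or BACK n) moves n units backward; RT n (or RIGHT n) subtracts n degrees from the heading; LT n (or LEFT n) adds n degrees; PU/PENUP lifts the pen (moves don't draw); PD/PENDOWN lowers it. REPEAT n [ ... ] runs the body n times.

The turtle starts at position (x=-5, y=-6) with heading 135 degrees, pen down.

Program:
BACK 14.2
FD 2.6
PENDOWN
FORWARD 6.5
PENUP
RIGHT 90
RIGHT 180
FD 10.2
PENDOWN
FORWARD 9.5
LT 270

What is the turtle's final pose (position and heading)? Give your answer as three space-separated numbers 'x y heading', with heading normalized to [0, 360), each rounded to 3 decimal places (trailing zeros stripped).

Answer: -15.324 -23.536 135

Derivation:
Executing turtle program step by step:
Start: pos=(-5,-6), heading=135, pen down
BK 14.2: (-5,-6) -> (5.041,-16.041) [heading=135, draw]
FD 2.6: (5.041,-16.041) -> (3.202,-14.202) [heading=135, draw]
PD: pen down
FD 6.5: (3.202,-14.202) -> (-1.394,-9.606) [heading=135, draw]
PU: pen up
RT 90: heading 135 -> 45
RT 180: heading 45 -> 225
FD 10.2: (-1.394,-9.606) -> (-8.606,-16.819) [heading=225, move]
PD: pen down
FD 9.5: (-8.606,-16.819) -> (-15.324,-23.536) [heading=225, draw]
LT 270: heading 225 -> 135
Final: pos=(-15.324,-23.536), heading=135, 4 segment(s) drawn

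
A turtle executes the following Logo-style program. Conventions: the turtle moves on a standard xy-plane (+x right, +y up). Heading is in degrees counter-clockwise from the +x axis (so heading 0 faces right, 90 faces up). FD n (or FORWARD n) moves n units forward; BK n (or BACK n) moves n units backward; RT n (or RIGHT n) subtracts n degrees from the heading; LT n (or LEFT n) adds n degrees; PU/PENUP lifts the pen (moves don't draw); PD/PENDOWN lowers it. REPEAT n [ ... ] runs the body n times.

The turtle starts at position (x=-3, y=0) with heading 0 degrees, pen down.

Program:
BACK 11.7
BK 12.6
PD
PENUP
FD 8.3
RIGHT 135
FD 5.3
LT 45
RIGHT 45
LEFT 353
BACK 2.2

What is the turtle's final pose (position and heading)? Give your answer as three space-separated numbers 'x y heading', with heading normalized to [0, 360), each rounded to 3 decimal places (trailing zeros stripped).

Answer: -21.014 -2.393 218

Derivation:
Executing turtle program step by step:
Start: pos=(-3,0), heading=0, pen down
BK 11.7: (-3,0) -> (-14.7,0) [heading=0, draw]
BK 12.6: (-14.7,0) -> (-27.3,0) [heading=0, draw]
PD: pen down
PU: pen up
FD 8.3: (-27.3,0) -> (-19,0) [heading=0, move]
RT 135: heading 0 -> 225
FD 5.3: (-19,0) -> (-22.748,-3.748) [heading=225, move]
LT 45: heading 225 -> 270
RT 45: heading 270 -> 225
LT 353: heading 225 -> 218
BK 2.2: (-22.748,-3.748) -> (-21.014,-2.393) [heading=218, move]
Final: pos=(-21.014,-2.393), heading=218, 2 segment(s) drawn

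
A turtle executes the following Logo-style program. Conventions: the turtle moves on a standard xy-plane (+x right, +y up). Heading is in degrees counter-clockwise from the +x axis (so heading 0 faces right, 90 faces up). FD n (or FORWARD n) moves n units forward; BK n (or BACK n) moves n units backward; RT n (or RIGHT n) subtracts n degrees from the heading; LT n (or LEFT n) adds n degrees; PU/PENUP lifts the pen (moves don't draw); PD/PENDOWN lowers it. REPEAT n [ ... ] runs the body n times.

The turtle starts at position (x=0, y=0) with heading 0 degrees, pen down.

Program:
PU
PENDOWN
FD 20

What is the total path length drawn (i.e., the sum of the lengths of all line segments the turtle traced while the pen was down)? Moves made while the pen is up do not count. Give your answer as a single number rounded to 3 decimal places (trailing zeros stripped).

Executing turtle program step by step:
Start: pos=(0,0), heading=0, pen down
PU: pen up
PD: pen down
FD 20: (0,0) -> (20,0) [heading=0, draw]
Final: pos=(20,0), heading=0, 1 segment(s) drawn

Segment lengths:
  seg 1: (0,0) -> (20,0), length = 20
Total = 20

Answer: 20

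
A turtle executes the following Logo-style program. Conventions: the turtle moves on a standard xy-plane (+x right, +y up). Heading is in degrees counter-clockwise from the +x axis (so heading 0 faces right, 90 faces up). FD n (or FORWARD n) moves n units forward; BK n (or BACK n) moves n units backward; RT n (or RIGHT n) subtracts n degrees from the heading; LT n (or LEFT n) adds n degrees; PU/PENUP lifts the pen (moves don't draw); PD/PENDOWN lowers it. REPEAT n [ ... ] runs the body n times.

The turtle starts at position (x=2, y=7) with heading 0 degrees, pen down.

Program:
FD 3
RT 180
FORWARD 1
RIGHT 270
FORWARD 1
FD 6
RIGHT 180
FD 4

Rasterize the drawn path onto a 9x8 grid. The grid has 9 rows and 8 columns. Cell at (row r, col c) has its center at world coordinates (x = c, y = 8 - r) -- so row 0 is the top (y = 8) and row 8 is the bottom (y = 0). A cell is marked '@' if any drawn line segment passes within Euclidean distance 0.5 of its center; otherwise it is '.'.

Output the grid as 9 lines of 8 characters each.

Segment 0: (2,7) -> (5,7)
Segment 1: (5,7) -> (4,7)
Segment 2: (4,7) -> (4,6)
Segment 3: (4,6) -> (4,0)
Segment 4: (4,0) -> (4,4)

Answer: ........
..@@@@..
....@...
....@...
....@...
....@...
....@...
....@...
....@...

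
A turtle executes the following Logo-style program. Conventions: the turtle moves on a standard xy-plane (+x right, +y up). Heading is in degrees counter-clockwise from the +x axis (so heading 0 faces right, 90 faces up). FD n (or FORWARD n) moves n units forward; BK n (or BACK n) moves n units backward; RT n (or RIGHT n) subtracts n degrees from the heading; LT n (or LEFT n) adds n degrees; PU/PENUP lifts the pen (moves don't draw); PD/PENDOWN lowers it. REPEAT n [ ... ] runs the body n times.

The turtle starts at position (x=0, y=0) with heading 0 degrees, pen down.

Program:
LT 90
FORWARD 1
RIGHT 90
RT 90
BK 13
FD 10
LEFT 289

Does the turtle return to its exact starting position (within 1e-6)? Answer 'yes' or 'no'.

Executing turtle program step by step:
Start: pos=(0,0), heading=0, pen down
LT 90: heading 0 -> 90
FD 1: (0,0) -> (0,1) [heading=90, draw]
RT 90: heading 90 -> 0
RT 90: heading 0 -> 270
BK 13: (0,1) -> (0,14) [heading=270, draw]
FD 10: (0,14) -> (0,4) [heading=270, draw]
LT 289: heading 270 -> 199
Final: pos=(0,4), heading=199, 3 segment(s) drawn

Start position: (0, 0)
Final position: (0, 4)
Distance = 4; >= 1e-6 -> NOT closed

Answer: no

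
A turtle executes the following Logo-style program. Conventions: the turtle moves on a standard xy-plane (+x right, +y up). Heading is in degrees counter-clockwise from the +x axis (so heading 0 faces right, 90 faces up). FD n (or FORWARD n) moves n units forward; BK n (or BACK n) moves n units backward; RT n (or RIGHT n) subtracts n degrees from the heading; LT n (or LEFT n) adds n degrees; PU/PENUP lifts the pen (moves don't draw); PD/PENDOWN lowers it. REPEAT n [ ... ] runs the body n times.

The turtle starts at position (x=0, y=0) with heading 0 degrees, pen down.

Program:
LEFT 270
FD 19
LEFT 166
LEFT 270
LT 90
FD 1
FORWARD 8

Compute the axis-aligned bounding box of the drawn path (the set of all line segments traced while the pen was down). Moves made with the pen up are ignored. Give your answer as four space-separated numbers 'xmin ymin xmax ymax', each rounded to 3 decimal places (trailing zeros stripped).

Executing turtle program step by step:
Start: pos=(0,0), heading=0, pen down
LT 270: heading 0 -> 270
FD 19: (0,0) -> (0,-19) [heading=270, draw]
LT 166: heading 270 -> 76
LT 270: heading 76 -> 346
LT 90: heading 346 -> 76
FD 1: (0,-19) -> (0.242,-18.03) [heading=76, draw]
FD 8: (0.242,-18.03) -> (2.177,-10.267) [heading=76, draw]
Final: pos=(2.177,-10.267), heading=76, 3 segment(s) drawn

Segment endpoints: x in {0, 0, 0.242, 2.177}, y in {-19, -18.03, -10.267, 0}
xmin=0, ymin=-19, xmax=2.177, ymax=0

Answer: 0 -19 2.177 0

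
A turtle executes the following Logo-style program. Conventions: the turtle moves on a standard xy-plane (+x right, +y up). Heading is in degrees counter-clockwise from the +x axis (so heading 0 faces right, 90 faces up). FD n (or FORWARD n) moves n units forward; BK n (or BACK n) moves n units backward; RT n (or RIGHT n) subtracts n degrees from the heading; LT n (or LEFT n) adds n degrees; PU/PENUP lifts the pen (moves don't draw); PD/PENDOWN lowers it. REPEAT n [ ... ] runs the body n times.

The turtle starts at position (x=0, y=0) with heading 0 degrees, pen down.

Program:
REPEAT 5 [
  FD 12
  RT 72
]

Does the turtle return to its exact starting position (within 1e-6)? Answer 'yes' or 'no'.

Answer: yes

Derivation:
Executing turtle program step by step:
Start: pos=(0,0), heading=0, pen down
REPEAT 5 [
  -- iteration 1/5 --
  FD 12: (0,0) -> (12,0) [heading=0, draw]
  RT 72: heading 0 -> 288
  -- iteration 2/5 --
  FD 12: (12,0) -> (15.708,-11.413) [heading=288, draw]
  RT 72: heading 288 -> 216
  -- iteration 3/5 --
  FD 12: (15.708,-11.413) -> (6,-18.466) [heading=216, draw]
  RT 72: heading 216 -> 144
  -- iteration 4/5 --
  FD 12: (6,-18.466) -> (-3.708,-11.413) [heading=144, draw]
  RT 72: heading 144 -> 72
  -- iteration 5/5 --
  FD 12: (-3.708,-11.413) -> (0,0) [heading=72, draw]
  RT 72: heading 72 -> 0
]
Final: pos=(0,0), heading=0, 5 segment(s) drawn

Start position: (0, 0)
Final position: (0, 0)
Distance = 0; < 1e-6 -> CLOSED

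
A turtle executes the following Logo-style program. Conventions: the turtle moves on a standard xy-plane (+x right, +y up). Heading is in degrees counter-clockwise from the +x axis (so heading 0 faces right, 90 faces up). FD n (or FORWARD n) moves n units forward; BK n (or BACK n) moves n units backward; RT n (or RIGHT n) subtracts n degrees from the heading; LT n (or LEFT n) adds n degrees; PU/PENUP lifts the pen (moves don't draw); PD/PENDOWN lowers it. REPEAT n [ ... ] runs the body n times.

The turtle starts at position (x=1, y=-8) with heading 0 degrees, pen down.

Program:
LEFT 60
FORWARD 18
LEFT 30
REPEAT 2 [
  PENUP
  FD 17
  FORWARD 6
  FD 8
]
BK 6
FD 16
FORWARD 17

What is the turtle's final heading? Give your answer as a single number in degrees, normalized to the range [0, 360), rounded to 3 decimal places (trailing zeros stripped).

Executing turtle program step by step:
Start: pos=(1,-8), heading=0, pen down
LT 60: heading 0 -> 60
FD 18: (1,-8) -> (10,7.588) [heading=60, draw]
LT 30: heading 60 -> 90
REPEAT 2 [
  -- iteration 1/2 --
  PU: pen up
  FD 17: (10,7.588) -> (10,24.588) [heading=90, move]
  FD 6: (10,24.588) -> (10,30.588) [heading=90, move]
  FD 8: (10,30.588) -> (10,38.588) [heading=90, move]
  -- iteration 2/2 --
  PU: pen up
  FD 17: (10,38.588) -> (10,55.588) [heading=90, move]
  FD 6: (10,55.588) -> (10,61.588) [heading=90, move]
  FD 8: (10,61.588) -> (10,69.588) [heading=90, move]
]
BK 6: (10,69.588) -> (10,63.588) [heading=90, move]
FD 16: (10,63.588) -> (10,79.588) [heading=90, move]
FD 17: (10,79.588) -> (10,96.588) [heading=90, move]
Final: pos=(10,96.588), heading=90, 1 segment(s) drawn

Answer: 90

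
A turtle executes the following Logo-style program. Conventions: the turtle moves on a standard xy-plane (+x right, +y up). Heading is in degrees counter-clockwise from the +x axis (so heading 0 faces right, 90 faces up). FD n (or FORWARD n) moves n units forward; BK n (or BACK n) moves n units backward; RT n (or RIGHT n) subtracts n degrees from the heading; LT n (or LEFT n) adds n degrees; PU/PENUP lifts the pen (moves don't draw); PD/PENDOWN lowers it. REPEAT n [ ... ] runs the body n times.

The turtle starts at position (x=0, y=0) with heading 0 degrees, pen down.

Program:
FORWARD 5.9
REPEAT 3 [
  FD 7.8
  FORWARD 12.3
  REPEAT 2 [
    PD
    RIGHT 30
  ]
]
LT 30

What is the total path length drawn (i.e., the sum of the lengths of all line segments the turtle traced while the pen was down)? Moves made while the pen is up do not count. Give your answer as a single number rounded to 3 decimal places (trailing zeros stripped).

Executing turtle program step by step:
Start: pos=(0,0), heading=0, pen down
FD 5.9: (0,0) -> (5.9,0) [heading=0, draw]
REPEAT 3 [
  -- iteration 1/3 --
  FD 7.8: (5.9,0) -> (13.7,0) [heading=0, draw]
  FD 12.3: (13.7,0) -> (26,0) [heading=0, draw]
  REPEAT 2 [
    -- iteration 1/2 --
    PD: pen down
    RT 30: heading 0 -> 330
    -- iteration 2/2 --
    PD: pen down
    RT 30: heading 330 -> 300
  ]
  -- iteration 2/3 --
  FD 7.8: (26,0) -> (29.9,-6.755) [heading=300, draw]
  FD 12.3: (29.9,-6.755) -> (36.05,-17.407) [heading=300, draw]
  REPEAT 2 [
    -- iteration 1/2 --
    PD: pen down
    RT 30: heading 300 -> 270
    -- iteration 2/2 --
    PD: pen down
    RT 30: heading 270 -> 240
  ]
  -- iteration 3/3 --
  FD 7.8: (36.05,-17.407) -> (32.15,-24.162) [heading=240, draw]
  FD 12.3: (32.15,-24.162) -> (26,-34.814) [heading=240, draw]
  REPEAT 2 [
    -- iteration 1/2 --
    PD: pen down
    RT 30: heading 240 -> 210
    -- iteration 2/2 --
    PD: pen down
    RT 30: heading 210 -> 180
  ]
]
LT 30: heading 180 -> 210
Final: pos=(26,-34.814), heading=210, 7 segment(s) drawn

Segment lengths:
  seg 1: (0,0) -> (5.9,0), length = 5.9
  seg 2: (5.9,0) -> (13.7,0), length = 7.8
  seg 3: (13.7,0) -> (26,0), length = 12.3
  seg 4: (26,0) -> (29.9,-6.755), length = 7.8
  seg 5: (29.9,-6.755) -> (36.05,-17.407), length = 12.3
  seg 6: (36.05,-17.407) -> (32.15,-24.162), length = 7.8
  seg 7: (32.15,-24.162) -> (26,-34.814), length = 12.3
Total = 66.2

Answer: 66.2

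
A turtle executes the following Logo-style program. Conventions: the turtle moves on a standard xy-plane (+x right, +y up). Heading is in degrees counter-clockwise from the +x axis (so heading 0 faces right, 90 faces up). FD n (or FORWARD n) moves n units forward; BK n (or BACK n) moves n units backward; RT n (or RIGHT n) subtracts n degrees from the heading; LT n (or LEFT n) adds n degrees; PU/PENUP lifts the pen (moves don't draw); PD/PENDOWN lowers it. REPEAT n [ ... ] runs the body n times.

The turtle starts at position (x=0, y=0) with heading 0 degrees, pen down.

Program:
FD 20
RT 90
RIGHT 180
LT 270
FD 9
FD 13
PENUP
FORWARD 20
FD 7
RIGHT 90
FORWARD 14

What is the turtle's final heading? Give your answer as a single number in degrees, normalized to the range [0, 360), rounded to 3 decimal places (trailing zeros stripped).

Executing turtle program step by step:
Start: pos=(0,0), heading=0, pen down
FD 20: (0,0) -> (20,0) [heading=0, draw]
RT 90: heading 0 -> 270
RT 180: heading 270 -> 90
LT 270: heading 90 -> 0
FD 9: (20,0) -> (29,0) [heading=0, draw]
FD 13: (29,0) -> (42,0) [heading=0, draw]
PU: pen up
FD 20: (42,0) -> (62,0) [heading=0, move]
FD 7: (62,0) -> (69,0) [heading=0, move]
RT 90: heading 0 -> 270
FD 14: (69,0) -> (69,-14) [heading=270, move]
Final: pos=(69,-14), heading=270, 3 segment(s) drawn

Answer: 270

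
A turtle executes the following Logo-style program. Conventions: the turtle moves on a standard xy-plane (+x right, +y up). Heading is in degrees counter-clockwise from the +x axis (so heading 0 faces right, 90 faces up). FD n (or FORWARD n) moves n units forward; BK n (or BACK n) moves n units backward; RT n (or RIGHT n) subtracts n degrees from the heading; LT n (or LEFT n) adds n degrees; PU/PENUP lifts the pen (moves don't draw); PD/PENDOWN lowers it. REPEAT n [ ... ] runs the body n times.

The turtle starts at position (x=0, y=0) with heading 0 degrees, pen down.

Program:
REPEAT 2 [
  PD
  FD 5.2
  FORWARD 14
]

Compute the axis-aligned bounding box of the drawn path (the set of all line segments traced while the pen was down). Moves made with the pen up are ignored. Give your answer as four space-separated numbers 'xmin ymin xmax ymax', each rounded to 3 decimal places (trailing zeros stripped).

Answer: 0 0 38.4 0

Derivation:
Executing turtle program step by step:
Start: pos=(0,0), heading=0, pen down
REPEAT 2 [
  -- iteration 1/2 --
  PD: pen down
  FD 5.2: (0,0) -> (5.2,0) [heading=0, draw]
  FD 14: (5.2,0) -> (19.2,0) [heading=0, draw]
  -- iteration 2/2 --
  PD: pen down
  FD 5.2: (19.2,0) -> (24.4,0) [heading=0, draw]
  FD 14: (24.4,0) -> (38.4,0) [heading=0, draw]
]
Final: pos=(38.4,0), heading=0, 4 segment(s) drawn

Segment endpoints: x in {0, 5.2, 19.2, 24.4, 38.4}, y in {0}
xmin=0, ymin=0, xmax=38.4, ymax=0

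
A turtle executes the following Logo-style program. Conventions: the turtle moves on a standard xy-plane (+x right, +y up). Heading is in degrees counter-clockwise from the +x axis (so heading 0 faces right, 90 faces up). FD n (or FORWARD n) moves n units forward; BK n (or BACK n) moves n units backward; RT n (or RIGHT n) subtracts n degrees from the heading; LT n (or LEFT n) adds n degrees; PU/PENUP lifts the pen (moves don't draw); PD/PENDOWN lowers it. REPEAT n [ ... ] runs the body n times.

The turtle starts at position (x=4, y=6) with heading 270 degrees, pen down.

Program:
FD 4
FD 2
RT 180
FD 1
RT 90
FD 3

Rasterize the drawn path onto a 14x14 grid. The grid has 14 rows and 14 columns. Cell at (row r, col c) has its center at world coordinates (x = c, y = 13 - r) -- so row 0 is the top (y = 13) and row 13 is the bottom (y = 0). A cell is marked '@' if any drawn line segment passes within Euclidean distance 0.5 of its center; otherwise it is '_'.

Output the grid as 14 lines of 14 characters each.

Segment 0: (4,6) -> (4,2)
Segment 1: (4,2) -> (4,0)
Segment 2: (4,0) -> (4,1)
Segment 3: (4,1) -> (7,1)

Answer: ______________
______________
______________
______________
______________
______________
______________
____@_________
____@_________
____@_________
____@_________
____@_________
____@@@@______
____@_________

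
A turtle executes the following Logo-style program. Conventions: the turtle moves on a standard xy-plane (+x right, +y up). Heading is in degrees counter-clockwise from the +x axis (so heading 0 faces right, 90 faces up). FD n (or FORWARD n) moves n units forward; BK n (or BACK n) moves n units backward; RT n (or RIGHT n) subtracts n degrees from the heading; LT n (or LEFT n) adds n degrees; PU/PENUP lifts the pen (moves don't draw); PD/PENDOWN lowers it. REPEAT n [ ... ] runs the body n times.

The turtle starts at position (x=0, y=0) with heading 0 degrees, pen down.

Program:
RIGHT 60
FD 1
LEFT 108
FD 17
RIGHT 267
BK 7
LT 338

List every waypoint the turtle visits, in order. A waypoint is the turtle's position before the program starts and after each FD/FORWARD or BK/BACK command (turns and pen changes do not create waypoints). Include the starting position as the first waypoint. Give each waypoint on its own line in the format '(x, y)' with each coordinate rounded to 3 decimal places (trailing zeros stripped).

Answer: (0, 0)
(0.5, -0.866)
(11.875, 11.767)
(17.315, 7.362)

Derivation:
Executing turtle program step by step:
Start: pos=(0,0), heading=0, pen down
RT 60: heading 0 -> 300
FD 1: (0,0) -> (0.5,-0.866) [heading=300, draw]
LT 108: heading 300 -> 48
FD 17: (0.5,-0.866) -> (11.875,11.767) [heading=48, draw]
RT 267: heading 48 -> 141
BK 7: (11.875,11.767) -> (17.315,7.362) [heading=141, draw]
LT 338: heading 141 -> 119
Final: pos=(17.315,7.362), heading=119, 3 segment(s) drawn
Waypoints (4 total):
(0, 0)
(0.5, -0.866)
(11.875, 11.767)
(17.315, 7.362)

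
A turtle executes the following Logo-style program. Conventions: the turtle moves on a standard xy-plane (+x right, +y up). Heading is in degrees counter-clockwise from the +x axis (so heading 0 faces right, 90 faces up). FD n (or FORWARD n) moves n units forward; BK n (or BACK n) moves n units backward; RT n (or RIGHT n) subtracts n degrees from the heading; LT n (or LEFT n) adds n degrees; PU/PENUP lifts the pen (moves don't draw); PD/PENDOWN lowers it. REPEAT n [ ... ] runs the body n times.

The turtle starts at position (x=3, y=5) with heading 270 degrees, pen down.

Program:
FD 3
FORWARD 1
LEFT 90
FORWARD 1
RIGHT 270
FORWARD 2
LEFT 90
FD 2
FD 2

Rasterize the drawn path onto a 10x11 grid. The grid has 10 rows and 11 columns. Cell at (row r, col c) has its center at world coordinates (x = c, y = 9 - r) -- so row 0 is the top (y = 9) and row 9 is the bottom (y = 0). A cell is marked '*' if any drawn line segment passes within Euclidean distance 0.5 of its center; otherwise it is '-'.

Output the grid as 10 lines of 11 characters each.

Segment 0: (3,5) -> (3,2)
Segment 1: (3,2) -> (3,1)
Segment 2: (3,1) -> (4,1)
Segment 3: (4,1) -> (4,3)
Segment 4: (4,3) -> (2,3)
Segment 5: (2,3) -> (-0,3)

Answer: -----------
-----------
-----------
-----------
---*-------
---*-------
*****------
---**------
---**------
-----------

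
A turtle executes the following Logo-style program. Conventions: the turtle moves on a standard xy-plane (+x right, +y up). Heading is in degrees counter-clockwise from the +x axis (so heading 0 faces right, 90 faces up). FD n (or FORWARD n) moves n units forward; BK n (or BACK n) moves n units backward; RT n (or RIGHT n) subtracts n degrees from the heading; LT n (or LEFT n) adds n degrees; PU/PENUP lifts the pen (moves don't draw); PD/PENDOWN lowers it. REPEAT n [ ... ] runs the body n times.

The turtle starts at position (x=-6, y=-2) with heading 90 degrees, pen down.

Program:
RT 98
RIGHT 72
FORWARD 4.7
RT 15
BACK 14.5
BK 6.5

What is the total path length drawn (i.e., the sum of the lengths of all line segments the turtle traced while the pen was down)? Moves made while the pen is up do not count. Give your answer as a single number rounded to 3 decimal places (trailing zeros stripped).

Executing turtle program step by step:
Start: pos=(-6,-2), heading=90, pen down
RT 98: heading 90 -> 352
RT 72: heading 352 -> 280
FD 4.7: (-6,-2) -> (-5.184,-6.629) [heading=280, draw]
RT 15: heading 280 -> 265
BK 14.5: (-5.184,-6.629) -> (-3.92,7.816) [heading=265, draw]
BK 6.5: (-3.92,7.816) -> (-3.354,14.291) [heading=265, draw]
Final: pos=(-3.354,14.291), heading=265, 3 segment(s) drawn

Segment lengths:
  seg 1: (-6,-2) -> (-5.184,-6.629), length = 4.7
  seg 2: (-5.184,-6.629) -> (-3.92,7.816), length = 14.5
  seg 3: (-3.92,7.816) -> (-3.354,14.291), length = 6.5
Total = 25.7

Answer: 25.7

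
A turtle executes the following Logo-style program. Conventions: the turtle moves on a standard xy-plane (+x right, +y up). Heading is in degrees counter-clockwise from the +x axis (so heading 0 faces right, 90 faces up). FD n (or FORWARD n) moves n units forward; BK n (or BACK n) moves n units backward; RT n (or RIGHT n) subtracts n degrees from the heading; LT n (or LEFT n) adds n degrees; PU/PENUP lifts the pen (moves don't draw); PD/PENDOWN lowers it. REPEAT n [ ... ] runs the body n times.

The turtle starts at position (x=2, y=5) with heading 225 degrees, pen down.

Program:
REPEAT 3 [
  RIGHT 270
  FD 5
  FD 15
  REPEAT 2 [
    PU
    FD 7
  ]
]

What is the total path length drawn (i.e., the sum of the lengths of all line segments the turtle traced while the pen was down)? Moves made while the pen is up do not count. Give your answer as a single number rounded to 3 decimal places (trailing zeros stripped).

Answer: 20

Derivation:
Executing turtle program step by step:
Start: pos=(2,5), heading=225, pen down
REPEAT 3 [
  -- iteration 1/3 --
  RT 270: heading 225 -> 315
  FD 5: (2,5) -> (5.536,1.464) [heading=315, draw]
  FD 15: (5.536,1.464) -> (16.142,-9.142) [heading=315, draw]
  REPEAT 2 [
    -- iteration 1/2 --
    PU: pen up
    FD 7: (16.142,-9.142) -> (21.092,-14.092) [heading=315, move]
    -- iteration 2/2 --
    PU: pen up
    FD 7: (21.092,-14.092) -> (26.042,-19.042) [heading=315, move]
  ]
  -- iteration 2/3 --
  RT 270: heading 315 -> 45
  FD 5: (26.042,-19.042) -> (29.577,-15.506) [heading=45, move]
  FD 15: (29.577,-15.506) -> (40.184,-4.899) [heading=45, move]
  REPEAT 2 [
    -- iteration 1/2 --
    PU: pen up
    FD 7: (40.184,-4.899) -> (45.134,0.05) [heading=45, move]
    -- iteration 2/2 --
    PU: pen up
    FD 7: (45.134,0.05) -> (50.083,5) [heading=45, move]
  ]
  -- iteration 3/3 --
  RT 270: heading 45 -> 135
  FD 5: (50.083,5) -> (46.548,8.536) [heading=135, move]
  FD 15: (46.548,8.536) -> (35.941,19.142) [heading=135, move]
  REPEAT 2 [
    -- iteration 1/2 --
    PU: pen up
    FD 7: (35.941,19.142) -> (30.991,24.092) [heading=135, move]
    -- iteration 2/2 --
    PU: pen up
    FD 7: (30.991,24.092) -> (26.042,29.042) [heading=135, move]
  ]
]
Final: pos=(26.042,29.042), heading=135, 2 segment(s) drawn

Segment lengths:
  seg 1: (2,5) -> (5.536,1.464), length = 5
  seg 2: (5.536,1.464) -> (16.142,-9.142), length = 15
Total = 20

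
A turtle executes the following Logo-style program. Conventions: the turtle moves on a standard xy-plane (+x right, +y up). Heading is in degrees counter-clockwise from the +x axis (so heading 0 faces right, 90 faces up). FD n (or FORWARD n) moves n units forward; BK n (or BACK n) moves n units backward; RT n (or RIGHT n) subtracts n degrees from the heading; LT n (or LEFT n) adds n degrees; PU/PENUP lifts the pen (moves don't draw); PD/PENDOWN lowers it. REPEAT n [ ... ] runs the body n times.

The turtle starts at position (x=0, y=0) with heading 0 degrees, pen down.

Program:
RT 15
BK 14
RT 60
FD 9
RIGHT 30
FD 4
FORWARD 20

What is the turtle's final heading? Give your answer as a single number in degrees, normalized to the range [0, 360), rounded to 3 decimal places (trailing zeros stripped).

Executing turtle program step by step:
Start: pos=(0,0), heading=0, pen down
RT 15: heading 0 -> 345
BK 14: (0,0) -> (-13.523,3.623) [heading=345, draw]
RT 60: heading 345 -> 285
FD 9: (-13.523,3.623) -> (-11.194,-5.07) [heading=285, draw]
RT 30: heading 285 -> 255
FD 4: (-11.194,-5.07) -> (-12.229,-8.934) [heading=255, draw]
FD 20: (-12.229,-8.934) -> (-17.405,-28.252) [heading=255, draw]
Final: pos=(-17.405,-28.252), heading=255, 4 segment(s) drawn

Answer: 255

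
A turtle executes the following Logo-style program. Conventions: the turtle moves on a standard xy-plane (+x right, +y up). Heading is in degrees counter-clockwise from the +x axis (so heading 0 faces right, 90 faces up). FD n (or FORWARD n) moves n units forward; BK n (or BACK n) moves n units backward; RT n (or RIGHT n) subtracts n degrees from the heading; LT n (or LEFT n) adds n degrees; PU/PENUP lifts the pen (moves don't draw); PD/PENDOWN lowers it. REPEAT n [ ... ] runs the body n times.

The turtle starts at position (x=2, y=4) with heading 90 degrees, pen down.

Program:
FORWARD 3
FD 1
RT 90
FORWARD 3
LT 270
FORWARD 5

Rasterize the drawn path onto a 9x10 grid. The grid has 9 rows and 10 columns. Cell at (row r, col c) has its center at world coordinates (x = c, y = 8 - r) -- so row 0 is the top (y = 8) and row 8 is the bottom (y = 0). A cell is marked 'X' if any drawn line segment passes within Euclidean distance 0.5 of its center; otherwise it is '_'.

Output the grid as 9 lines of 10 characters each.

Segment 0: (2,4) -> (2,7)
Segment 1: (2,7) -> (2,8)
Segment 2: (2,8) -> (5,8)
Segment 3: (5,8) -> (5,3)

Answer: __XXXX____
__X__X____
__X__X____
__X__X____
__X__X____
_____X____
__________
__________
__________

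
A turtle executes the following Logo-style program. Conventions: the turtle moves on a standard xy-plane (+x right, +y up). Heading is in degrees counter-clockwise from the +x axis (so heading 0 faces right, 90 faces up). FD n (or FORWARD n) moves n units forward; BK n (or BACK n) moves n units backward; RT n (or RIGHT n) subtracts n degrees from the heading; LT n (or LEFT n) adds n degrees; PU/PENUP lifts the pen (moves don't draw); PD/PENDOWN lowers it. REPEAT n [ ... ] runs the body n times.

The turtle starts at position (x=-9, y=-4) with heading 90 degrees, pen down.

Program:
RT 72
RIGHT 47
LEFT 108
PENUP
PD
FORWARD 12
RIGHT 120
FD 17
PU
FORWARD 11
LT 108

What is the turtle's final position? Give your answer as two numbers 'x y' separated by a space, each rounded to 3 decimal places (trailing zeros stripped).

Answer: 14.422 -10.59

Derivation:
Executing turtle program step by step:
Start: pos=(-9,-4), heading=90, pen down
RT 72: heading 90 -> 18
RT 47: heading 18 -> 331
LT 108: heading 331 -> 79
PU: pen up
PD: pen down
FD 12: (-9,-4) -> (-6.71,7.78) [heading=79, draw]
RT 120: heading 79 -> 319
FD 17: (-6.71,7.78) -> (6.12,-3.373) [heading=319, draw]
PU: pen up
FD 11: (6.12,-3.373) -> (14.422,-10.59) [heading=319, move]
LT 108: heading 319 -> 67
Final: pos=(14.422,-10.59), heading=67, 2 segment(s) drawn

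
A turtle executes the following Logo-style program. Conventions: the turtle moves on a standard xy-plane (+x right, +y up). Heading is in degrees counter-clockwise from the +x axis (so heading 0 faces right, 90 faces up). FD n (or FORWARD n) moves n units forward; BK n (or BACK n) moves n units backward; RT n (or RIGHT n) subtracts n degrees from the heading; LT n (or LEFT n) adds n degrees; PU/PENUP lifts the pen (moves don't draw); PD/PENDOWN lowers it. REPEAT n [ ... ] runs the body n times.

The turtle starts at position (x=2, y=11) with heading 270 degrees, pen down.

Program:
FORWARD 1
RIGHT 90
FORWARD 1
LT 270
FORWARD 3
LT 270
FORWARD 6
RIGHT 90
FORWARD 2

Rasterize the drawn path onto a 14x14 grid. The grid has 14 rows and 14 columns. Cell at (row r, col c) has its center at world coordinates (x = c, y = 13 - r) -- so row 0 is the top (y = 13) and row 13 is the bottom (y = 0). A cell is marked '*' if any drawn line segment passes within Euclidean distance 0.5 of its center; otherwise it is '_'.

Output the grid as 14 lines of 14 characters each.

Answer: _*******______
_*_____*______
_**____*______
_**___________
______________
______________
______________
______________
______________
______________
______________
______________
______________
______________

Derivation:
Segment 0: (2,11) -> (2,10)
Segment 1: (2,10) -> (1,10)
Segment 2: (1,10) -> (1,13)
Segment 3: (1,13) -> (7,13)
Segment 4: (7,13) -> (7,11)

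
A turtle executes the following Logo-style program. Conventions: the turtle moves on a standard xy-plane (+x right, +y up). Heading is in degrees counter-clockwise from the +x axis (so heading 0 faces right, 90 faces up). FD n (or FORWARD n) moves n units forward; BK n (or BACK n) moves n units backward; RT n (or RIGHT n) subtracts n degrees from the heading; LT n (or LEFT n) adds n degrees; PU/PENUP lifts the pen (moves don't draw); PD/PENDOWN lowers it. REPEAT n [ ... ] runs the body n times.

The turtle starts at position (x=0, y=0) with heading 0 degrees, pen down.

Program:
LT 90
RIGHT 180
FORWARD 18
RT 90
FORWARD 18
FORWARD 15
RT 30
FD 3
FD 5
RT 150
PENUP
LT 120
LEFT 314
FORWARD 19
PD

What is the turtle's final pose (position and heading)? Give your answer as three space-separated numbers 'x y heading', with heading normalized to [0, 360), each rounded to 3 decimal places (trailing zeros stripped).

Answer: -34.691 4.264 74

Derivation:
Executing turtle program step by step:
Start: pos=(0,0), heading=0, pen down
LT 90: heading 0 -> 90
RT 180: heading 90 -> 270
FD 18: (0,0) -> (0,-18) [heading=270, draw]
RT 90: heading 270 -> 180
FD 18: (0,-18) -> (-18,-18) [heading=180, draw]
FD 15: (-18,-18) -> (-33,-18) [heading=180, draw]
RT 30: heading 180 -> 150
FD 3: (-33,-18) -> (-35.598,-16.5) [heading=150, draw]
FD 5: (-35.598,-16.5) -> (-39.928,-14) [heading=150, draw]
RT 150: heading 150 -> 0
PU: pen up
LT 120: heading 0 -> 120
LT 314: heading 120 -> 74
FD 19: (-39.928,-14) -> (-34.691,4.264) [heading=74, move]
PD: pen down
Final: pos=(-34.691,4.264), heading=74, 5 segment(s) drawn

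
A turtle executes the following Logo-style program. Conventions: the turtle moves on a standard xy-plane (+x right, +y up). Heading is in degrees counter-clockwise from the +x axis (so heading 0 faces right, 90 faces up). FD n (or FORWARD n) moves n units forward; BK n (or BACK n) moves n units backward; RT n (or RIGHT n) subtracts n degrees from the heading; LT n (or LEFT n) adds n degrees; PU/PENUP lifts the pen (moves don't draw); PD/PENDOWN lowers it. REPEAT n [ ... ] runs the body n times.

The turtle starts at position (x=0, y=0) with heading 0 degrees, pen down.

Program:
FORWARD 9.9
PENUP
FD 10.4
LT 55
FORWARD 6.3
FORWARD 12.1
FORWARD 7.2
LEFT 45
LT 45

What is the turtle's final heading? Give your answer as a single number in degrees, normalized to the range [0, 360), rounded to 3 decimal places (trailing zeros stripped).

Executing turtle program step by step:
Start: pos=(0,0), heading=0, pen down
FD 9.9: (0,0) -> (9.9,0) [heading=0, draw]
PU: pen up
FD 10.4: (9.9,0) -> (20.3,0) [heading=0, move]
LT 55: heading 0 -> 55
FD 6.3: (20.3,0) -> (23.914,5.161) [heading=55, move]
FD 12.1: (23.914,5.161) -> (30.854,15.072) [heading=55, move]
FD 7.2: (30.854,15.072) -> (34.984,20.97) [heading=55, move]
LT 45: heading 55 -> 100
LT 45: heading 100 -> 145
Final: pos=(34.984,20.97), heading=145, 1 segment(s) drawn

Answer: 145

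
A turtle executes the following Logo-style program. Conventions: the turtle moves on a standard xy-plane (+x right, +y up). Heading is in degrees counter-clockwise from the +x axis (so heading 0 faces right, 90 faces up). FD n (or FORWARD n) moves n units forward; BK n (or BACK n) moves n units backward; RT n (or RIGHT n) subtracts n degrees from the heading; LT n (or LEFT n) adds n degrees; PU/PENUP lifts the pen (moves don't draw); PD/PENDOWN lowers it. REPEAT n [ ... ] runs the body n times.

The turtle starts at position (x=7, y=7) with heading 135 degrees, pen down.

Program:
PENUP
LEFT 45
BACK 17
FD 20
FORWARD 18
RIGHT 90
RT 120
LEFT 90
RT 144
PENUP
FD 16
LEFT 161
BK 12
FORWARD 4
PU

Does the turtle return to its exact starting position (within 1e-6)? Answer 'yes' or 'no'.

Executing turtle program step by step:
Start: pos=(7,7), heading=135, pen down
PU: pen up
LT 45: heading 135 -> 180
BK 17: (7,7) -> (24,7) [heading=180, move]
FD 20: (24,7) -> (4,7) [heading=180, move]
FD 18: (4,7) -> (-14,7) [heading=180, move]
RT 90: heading 180 -> 90
RT 120: heading 90 -> 330
LT 90: heading 330 -> 60
RT 144: heading 60 -> 276
PU: pen up
FD 16: (-14,7) -> (-12.328,-8.912) [heading=276, move]
LT 161: heading 276 -> 77
BK 12: (-12.328,-8.912) -> (-15.027,-20.605) [heading=77, move]
FD 4: (-15.027,-20.605) -> (-14.127,-16.707) [heading=77, move]
PU: pen up
Final: pos=(-14.127,-16.707), heading=77, 0 segment(s) drawn

Start position: (7, 7)
Final position: (-14.127, -16.707)
Distance = 31.755; >= 1e-6 -> NOT closed

Answer: no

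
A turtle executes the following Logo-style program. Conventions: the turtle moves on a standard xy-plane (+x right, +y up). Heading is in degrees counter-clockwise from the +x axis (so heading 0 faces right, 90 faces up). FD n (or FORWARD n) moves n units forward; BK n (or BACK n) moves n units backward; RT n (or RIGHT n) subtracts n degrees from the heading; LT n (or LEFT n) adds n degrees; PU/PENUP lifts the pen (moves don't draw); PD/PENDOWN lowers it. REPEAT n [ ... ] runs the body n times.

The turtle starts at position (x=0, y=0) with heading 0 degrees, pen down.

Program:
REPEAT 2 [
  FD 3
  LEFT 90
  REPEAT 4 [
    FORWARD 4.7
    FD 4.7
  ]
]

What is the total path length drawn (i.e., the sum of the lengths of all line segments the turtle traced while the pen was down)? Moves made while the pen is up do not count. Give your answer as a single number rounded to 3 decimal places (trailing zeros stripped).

Answer: 81.2

Derivation:
Executing turtle program step by step:
Start: pos=(0,0), heading=0, pen down
REPEAT 2 [
  -- iteration 1/2 --
  FD 3: (0,0) -> (3,0) [heading=0, draw]
  LT 90: heading 0 -> 90
  REPEAT 4 [
    -- iteration 1/4 --
    FD 4.7: (3,0) -> (3,4.7) [heading=90, draw]
    FD 4.7: (3,4.7) -> (3,9.4) [heading=90, draw]
    -- iteration 2/4 --
    FD 4.7: (3,9.4) -> (3,14.1) [heading=90, draw]
    FD 4.7: (3,14.1) -> (3,18.8) [heading=90, draw]
    -- iteration 3/4 --
    FD 4.7: (3,18.8) -> (3,23.5) [heading=90, draw]
    FD 4.7: (3,23.5) -> (3,28.2) [heading=90, draw]
    -- iteration 4/4 --
    FD 4.7: (3,28.2) -> (3,32.9) [heading=90, draw]
    FD 4.7: (3,32.9) -> (3,37.6) [heading=90, draw]
  ]
  -- iteration 2/2 --
  FD 3: (3,37.6) -> (3,40.6) [heading=90, draw]
  LT 90: heading 90 -> 180
  REPEAT 4 [
    -- iteration 1/4 --
    FD 4.7: (3,40.6) -> (-1.7,40.6) [heading=180, draw]
    FD 4.7: (-1.7,40.6) -> (-6.4,40.6) [heading=180, draw]
    -- iteration 2/4 --
    FD 4.7: (-6.4,40.6) -> (-11.1,40.6) [heading=180, draw]
    FD 4.7: (-11.1,40.6) -> (-15.8,40.6) [heading=180, draw]
    -- iteration 3/4 --
    FD 4.7: (-15.8,40.6) -> (-20.5,40.6) [heading=180, draw]
    FD 4.7: (-20.5,40.6) -> (-25.2,40.6) [heading=180, draw]
    -- iteration 4/4 --
    FD 4.7: (-25.2,40.6) -> (-29.9,40.6) [heading=180, draw]
    FD 4.7: (-29.9,40.6) -> (-34.6,40.6) [heading=180, draw]
  ]
]
Final: pos=(-34.6,40.6), heading=180, 18 segment(s) drawn

Segment lengths:
  seg 1: (0,0) -> (3,0), length = 3
  seg 2: (3,0) -> (3,4.7), length = 4.7
  seg 3: (3,4.7) -> (3,9.4), length = 4.7
  seg 4: (3,9.4) -> (3,14.1), length = 4.7
  seg 5: (3,14.1) -> (3,18.8), length = 4.7
  seg 6: (3,18.8) -> (3,23.5), length = 4.7
  seg 7: (3,23.5) -> (3,28.2), length = 4.7
  seg 8: (3,28.2) -> (3,32.9), length = 4.7
  seg 9: (3,32.9) -> (3,37.6), length = 4.7
  seg 10: (3,37.6) -> (3,40.6), length = 3
  seg 11: (3,40.6) -> (-1.7,40.6), length = 4.7
  seg 12: (-1.7,40.6) -> (-6.4,40.6), length = 4.7
  seg 13: (-6.4,40.6) -> (-11.1,40.6), length = 4.7
  seg 14: (-11.1,40.6) -> (-15.8,40.6), length = 4.7
  seg 15: (-15.8,40.6) -> (-20.5,40.6), length = 4.7
  seg 16: (-20.5,40.6) -> (-25.2,40.6), length = 4.7
  seg 17: (-25.2,40.6) -> (-29.9,40.6), length = 4.7
  seg 18: (-29.9,40.6) -> (-34.6,40.6), length = 4.7
Total = 81.2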